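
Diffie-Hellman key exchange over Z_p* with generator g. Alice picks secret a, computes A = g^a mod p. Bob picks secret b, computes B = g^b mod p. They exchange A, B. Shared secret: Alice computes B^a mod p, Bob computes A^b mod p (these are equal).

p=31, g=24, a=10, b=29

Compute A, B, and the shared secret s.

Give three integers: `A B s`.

Answer: 25 22 5

Derivation:
A = 24^10 mod 31  (bits of 10 = 1010)
  bit 0 = 1: r = r^2 * 24 mod 31 = 1^2 * 24 = 1*24 = 24
  bit 1 = 0: r = r^2 mod 31 = 24^2 = 18
  bit 2 = 1: r = r^2 * 24 mod 31 = 18^2 * 24 = 14*24 = 26
  bit 3 = 0: r = r^2 mod 31 = 26^2 = 25
  -> A = 25
B = 24^29 mod 31  (bits of 29 = 11101)
  bit 0 = 1: r = r^2 * 24 mod 31 = 1^2 * 24 = 1*24 = 24
  bit 1 = 1: r = r^2 * 24 mod 31 = 24^2 * 24 = 18*24 = 29
  bit 2 = 1: r = r^2 * 24 mod 31 = 29^2 * 24 = 4*24 = 3
  bit 3 = 0: r = r^2 mod 31 = 3^2 = 9
  bit 4 = 1: r = r^2 * 24 mod 31 = 9^2 * 24 = 19*24 = 22
  -> B = 22
s = B^a = 22^10 mod 31  (bits of 10 = 1010)
  bit 0 = 1: r = r^2 * 22 mod 31 = 1^2 * 22 = 1*22 = 22
  bit 1 = 0: r = r^2 mod 31 = 22^2 = 19
  bit 2 = 1: r = r^2 * 22 mod 31 = 19^2 * 22 = 20*22 = 6
  bit 3 = 0: r = r^2 mod 31 = 6^2 = 5
  -> s = B^a = 5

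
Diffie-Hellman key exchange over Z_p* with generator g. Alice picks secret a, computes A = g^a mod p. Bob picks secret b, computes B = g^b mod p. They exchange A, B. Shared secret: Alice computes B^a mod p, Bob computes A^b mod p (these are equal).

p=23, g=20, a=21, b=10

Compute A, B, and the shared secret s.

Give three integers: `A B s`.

Answer: 15 8 3

Derivation:
A = 20^21 mod 23  (bits of 21 = 10101)
  bit 0 = 1: r = r^2 * 20 mod 23 = 1^2 * 20 = 1*20 = 20
  bit 1 = 0: r = r^2 mod 23 = 20^2 = 9
  bit 2 = 1: r = r^2 * 20 mod 23 = 9^2 * 20 = 12*20 = 10
  bit 3 = 0: r = r^2 mod 23 = 10^2 = 8
  bit 4 = 1: r = r^2 * 20 mod 23 = 8^2 * 20 = 18*20 = 15
  -> A = 15
B = 20^10 mod 23  (bits of 10 = 1010)
  bit 0 = 1: r = r^2 * 20 mod 23 = 1^2 * 20 = 1*20 = 20
  bit 1 = 0: r = r^2 mod 23 = 20^2 = 9
  bit 2 = 1: r = r^2 * 20 mod 23 = 9^2 * 20 = 12*20 = 10
  bit 3 = 0: r = r^2 mod 23 = 10^2 = 8
  -> B = 8
s = B^a = 8^21 mod 23  (bits of 21 = 10101)
  bit 0 = 1: r = r^2 * 8 mod 23 = 1^2 * 8 = 1*8 = 8
  bit 1 = 0: r = r^2 mod 23 = 8^2 = 18
  bit 2 = 1: r = r^2 * 8 mod 23 = 18^2 * 8 = 2*8 = 16
  bit 3 = 0: r = r^2 mod 23 = 16^2 = 3
  bit 4 = 1: r = r^2 * 8 mod 23 = 3^2 * 8 = 9*8 = 3
  -> s = B^a = 3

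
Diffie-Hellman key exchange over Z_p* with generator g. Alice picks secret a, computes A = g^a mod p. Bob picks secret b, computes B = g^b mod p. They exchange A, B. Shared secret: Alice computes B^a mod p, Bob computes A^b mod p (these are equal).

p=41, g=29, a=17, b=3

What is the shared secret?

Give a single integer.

Answer: 15

Derivation:
A = 29^17 mod 41  (bits of 17 = 10001)
  bit 0 = 1: r = r^2 * 29 mod 41 = 1^2 * 29 = 1*29 = 29
  bit 1 = 0: r = r^2 mod 41 = 29^2 = 21
  bit 2 = 0: r = r^2 mod 41 = 21^2 = 31
  bit 3 = 0: r = r^2 mod 41 = 31^2 = 18
  bit 4 = 1: r = r^2 * 29 mod 41 = 18^2 * 29 = 37*29 = 7
  -> A = 7
B = 29^3 mod 41  (bits of 3 = 11)
  bit 0 = 1: r = r^2 * 29 mod 41 = 1^2 * 29 = 1*29 = 29
  bit 1 = 1: r = r^2 * 29 mod 41 = 29^2 * 29 = 21*29 = 35
  -> B = 35
s = B^a = 35^17 mod 41  (bits of 17 = 10001)
  bit 0 = 1: r = r^2 * 35 mod 41 = 1^2 * 35 = 1*35 = 35
  bit 1 = 0: r = r^2 mod 41 = 35^2 = 36
  bit 2 = 0: r = r^2 mod 41 = 36^2 = 25
  bit 3 = 0: r = r^2 mod 41 = 25^2 = 10
  bit 4 = 1: r = r^2 * 35 mod 41 = 10^2 * 35 = 18*35 = 15
  -> s = B^a = 15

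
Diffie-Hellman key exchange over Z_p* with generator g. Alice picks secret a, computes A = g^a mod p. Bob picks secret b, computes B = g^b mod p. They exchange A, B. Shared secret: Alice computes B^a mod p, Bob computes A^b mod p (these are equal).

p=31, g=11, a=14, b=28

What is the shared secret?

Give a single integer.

A = 11^14 mod 31  (bits of 14 = 1110)
  bit 0 = 1: r = r^2 * 11 mod 31 = 1^2 * 11 = 1*11 = 11
  bit 1 = 1: r = r^2 * 11 mod 31 = 11^2 * 11 = 28*11 = 29
  bit 2 = 1: r = r^2 * 11 mod 31 = 29^2 * 11 = 4*11 = 13
  bit 3 = 0: r = r^2 mod 31 = 13^2 = 14
  -> A = 14
B = 11^28 mod 31  (bits of 28 = 11100)
  bit 0 = 1: r = r^2 * 11 mod 31 = 1^2 * 11 = 1*11 = 11
  bit 1 = 1: r = r^2 * 11 mod 31 = 11^2 * 11 = 28*11 = 29
  bit 2 = 1: r = r^2 * 11 mod 31 = 29^2 * 11 = 4*11 = 13
  bit 3 = 0: r = r^2 mod 31 = 13^2 = 14
  bit 4 = 0: r = r^2 mod 31 = 14^2 = 10
  -> B = 10
s = B^a = 10^14 mod 31  (bits of 14 = 1110)
  bit 0 = 1: r = r^2 * 10 mod 31 = 1^2 * 10 = 1*10 = 10
  bit 1 = 1: r = r^2 * 10 mod 31 = 10^2 * 10 = 7*10 = 8
  bit 2 = 1: r = r^2 * 10 mod 31 = 8^2 * 10 = 2*10 = 20
  bit 3 = 0: r = r^2 mod 31 = 20^2 = 28
  -> s = B^a = 28

Answer: 28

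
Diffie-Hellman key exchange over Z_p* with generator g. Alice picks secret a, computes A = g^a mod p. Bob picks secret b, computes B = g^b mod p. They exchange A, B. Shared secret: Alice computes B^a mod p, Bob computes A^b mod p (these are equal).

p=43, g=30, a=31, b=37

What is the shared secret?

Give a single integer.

Answer: 26

Derivation:
A = 30^31 mod 43  (bits of 31 = 11111)
  bit 0 = 1: r = r^2 * 30 mod 43 = 1^2 * 30 = 1*30 = 30
  bit 1 = 1: r = r^2 * 30 mod 43 = 30^2 * 30 = 40*30 = 39
  bit 2 = 1: r = r^2 * 30 mod 43 = 39^2 * 30 = 16*30 = 7
  bit 3 = 1: r = r^2 * 30 mod 43 = 7^2 * 30 = 6*30 = 8
  bit 4 = 1: r = r^2 * 30 mod 43 = 8^2 * 30 = 21*30 = 28
  -> A = 28
B = 30^37 mod 43  (bits of 37 = 100101)
  bit 0 = 1: r = r^2 * 30 mod 43 = 1^2 * 30 = 1*30 = 30
  bit 1 = 0: r = r^2 mod 43 = 30^2 = 40
  bit 2 = 0: r = r^2 mod 43 = 40^2 = 9
  bit 3 = 1: r = r^2 * 30 mod 43 = 9^2 * 30 = 38*30 = 22
  bit 4 = 0: r = r^2 mod 43 = 22^2 = 11
  bit 5 = 1: r = r^2 * 30 mod 43 = 11^2 * 30 = 35*30 = 18
  -> B = 18
s = B^a = 18^31 mod 43  (bits of 31 = 11111)
  bit 0 = 1: r = r^2 * 18 mod 43 = 1^2 * 18 = 1*18 = 18
  bit 1 = 1: r = r^2 * 18 mod 43 = 18^2 * 18 = 23*18 = 27
  bit 2 = 1: r = r^2 * 18 mod 43 = 27^2 * 18 = 41*18 = 7
  bit 3 = 1: r = r^2 * 18 mod 43 = 7^2 * 18 = 6*18 = 22
  bit 4 = 1: r = r^2 * 18 mod 43 = 22^2 * 18 = 11*18 = 26
  -> s = B^a = 26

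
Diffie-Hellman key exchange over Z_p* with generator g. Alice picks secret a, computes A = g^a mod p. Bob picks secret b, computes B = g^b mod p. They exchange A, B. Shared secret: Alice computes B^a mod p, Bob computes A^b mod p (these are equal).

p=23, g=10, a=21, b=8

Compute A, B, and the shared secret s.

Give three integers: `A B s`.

A = 10^21 mod 23  (bits of 21 = 10101)
  bit 0 = 1: r = r^2 * 10 mod 23 = 1^2 * 10 = 1*10 = 10
  bit 1 = 0: r = r^2 mod 23 = 10^2 = 8
  bit 2 = 1: r = r^2 * 10 mod 23 = 8^2 * 10 = 18*10 = 19
  bit 3 = 0: r = r^2 mod 23 = 19^2 = 16
  bit 4 = 1: r = r^2 * 10 mod 23 = 16^2 * 10 = 3*10 = 7
  -> A = 7
B = 10^8 mod 23  (bits of 8 = 1000)
  bit 0 = 1: r = r^2 * 10 mod 23 = 1^2 * 10 = 1*10 = 10
  bit 1 = 0: r = r^2 mod 23 = 10^2 = 8
  bit 2 = 0: r = r^2 mod 23 = 8^2 = 18
  bit 3 = 0: r = r^2 mod 23 = 18^2 = 2
  -> B = 2
s = B^a = 2^21 mod 23  (bits of 21 = 10101)
  bit 0 = 1: r = r^2 * 2 mod 23 = 1^2 * 2 = 1*2 = 2
  bit 1 = 0: r = r^2 mod 23 = 2^2 = 4
  bit 2 = 1: r = r^2 * 2 mod 23 = 4^2 * 2 = 16*2 = 9
  bit 3 = 0: r = r^2 mod 23 = 9^2 = 12
  bit 4 = 1: r = r^2 * 2 mod 23 = 12^2 * 2 = 6*2 = 12
  -> s = B^a = 12

Answer: 7 2 12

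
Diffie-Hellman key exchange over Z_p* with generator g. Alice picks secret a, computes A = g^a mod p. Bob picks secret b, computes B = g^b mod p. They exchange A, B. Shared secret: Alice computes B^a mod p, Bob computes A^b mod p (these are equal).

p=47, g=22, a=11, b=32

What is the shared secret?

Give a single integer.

Answer: 27

Derivation:
A = 22^11 mod 47  (bits of 11 = 1011)
  bit 0 = 1: r = r^2 * 22 mod 47 = 1^2 * 22 = 1*22 = 22
  bit 1 = 0: r = r^2 mod 47 = 22^2 = 14
  bit 2 = 1: r = r^2 * 22 mod 47 = 14^2 * 22 = 8*22 = 35
  bit 3 = 1: r = r^2 * 22 mod 47 = 35^2 * 22 = 3*22 = 19
  -> A = 19
B = 22^32 mod 47  (bits of 32 = 100000)
  bit 0 = 1: r = r^2 * 22 mod 47 = 1^2 * 22 = 1*22 = 22
  bit 1 = 0: r = r^2 mod 47 = 22^2 = 14
  bit 2 = 0: r = r^2 mod 47 = 14^2 = 8
  bit 3 = 0: r = r^2 mod 47 = 8^2 = 17
  bit 4 = 0: r = r^2 mod 47 = 17^2 = 7
  bit 5 = 0: r = r^2 mod 47 = 7^2 = 2
  -> B = 2
s = B^a = 2^11 mod 47  (bits of 11 = 1011)
  bit 0 = 1: r = r^2 * 2 mod 47 = 1^2 * 2 = 1*2 = 2
  bit 1 = 0: r = r^2 mod 47 = 2^2 = 4
  bit 2 = 1: r = r^2 * 2 mod 47 = 4^2 * 2 = 16*2 = 32
  bit 3 = 1: r = r^2 * 2 mod 47 = 32^2 * 2 = 37*2 = 27
  -> s = B^a = 27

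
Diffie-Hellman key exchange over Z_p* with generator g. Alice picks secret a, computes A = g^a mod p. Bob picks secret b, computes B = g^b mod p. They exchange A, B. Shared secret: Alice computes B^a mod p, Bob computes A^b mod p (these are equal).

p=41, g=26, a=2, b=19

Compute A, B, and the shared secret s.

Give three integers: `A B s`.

A = 26^2 mod 41  (bits of 2 = 10)
  bit 0 = 1: r = r^2 * 26 mod 41 = 1^2 * 26 = 1*26 = 26
  bit 1 = 0: r = r^2 mod 41 = 26^2 = 20
  -> A = 20
B = 26^19 mod 41  (bits of 19 = 10011)
  bit 0 = 1: r = r^2 * 26 mod 41 = 1^2 * 26 = 1*26 = 26
  bit 1 = 0: r = r^2 mod 41 = 26^2 = 20
  bit 2 = 0: r = r^2 mod 41 = 20^2 = 31
  bit 3 = 1: r = r^2 * 26 mod 41 = 31^2 * 26 = 18*26 = 17
  bit 4 = 1: r = r^2 * 26 mod 41 = 17^2 * 26 = 2*26 = 11
  -> B = 11
s = B^a = 11^2 mod 41  (bits of 2 = 10)
  bit 0 = 1: r = r^2 * 11 mod 41 = 1^2 * 11 = 1*11 = 11
  bit 1 = 0: r = r^2 mod 41 = 11^2 = 39
  -> s = B^a = 39

Answer: 20 11 39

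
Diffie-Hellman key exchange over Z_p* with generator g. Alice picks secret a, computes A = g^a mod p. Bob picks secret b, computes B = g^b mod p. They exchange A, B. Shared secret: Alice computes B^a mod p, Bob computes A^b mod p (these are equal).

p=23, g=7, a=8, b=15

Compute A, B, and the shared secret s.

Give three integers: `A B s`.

Answer: 12 14 13

Derivation:
A = 7^8 mod 23  (bits of 8 = 1000)
  bit 0 = 1: r = r^2 * 7 mod 23 = 1^2 * 7 = 1*7 = 7
  bit 1 = 0: r = r^2 mod 23 = 7^2 = 3
  bit 2 = 0: r = r^2 mod 23 = 3^2 = 9
  bit 3 = 0: r = r^2 mod 23 = 9^2 = 12
  -> A = 12
B = 7^15 mod 23  (bits of 15 = 1111)
  bit 0 = 1: r = r^2 * 7 mod 23 = 1^2 * 7 = 1*7 = 7
  bit 1 = 1: r = r^2 * 7 mod 23 = 7^2 * 7 = 3*7 = 21
  bit 2 = 1: r = r^2 * 7 mod 23 = 21^2 * 7 = 4*7 = 5
  bit 3 = 1: r = r^2 * 7 mod 23 = 5^2 * 7 = 2*7 = 14
  -> B = 14
s = B^a = 14^8 mod 23  (bits of 8 = 1000)
  bit 0 = 1: r = r^2 * 14 mod 23 = 1^2 * 14 = 1*14 = 14
  bit 1 = 0: r = r^2 mod 23 = 14^2 = 12
  bit 2 = 0: r = r^2 mod 23 = 12^2 = 6
  bit 3 = 0: r = r^2 mod 23 = 6^2 = 13
  -> s = B^a = 13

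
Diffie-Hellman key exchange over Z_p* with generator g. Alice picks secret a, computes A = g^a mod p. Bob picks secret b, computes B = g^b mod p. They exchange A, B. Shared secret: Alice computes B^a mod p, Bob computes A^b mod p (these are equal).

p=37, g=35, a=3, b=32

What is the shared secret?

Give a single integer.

Answer: 10

Derivation:
A = 35^3 mod 37  (bits of 3 = 11)
  bit 0 = 1: r = r^2 * 35 mod 37 = 1^2 * 35 = 1*35 = 35
  bit 1 = 1: r = r^2 * 35 mod 37 = 35^2 * 35 = 4*35 = 29
  -> A = 29
B = 35^32 mod 37  (bits of 32 = 100000)
  bit 0 = 1: r = r^2 * 35 mod 37 = 1^2 * 35 = 1*35 = 35
  bit 1 = 0: r = r^2 mod 37 = 35^2 = 4
  bit 2 = 0: r = r^2 mod 37 = 4^2 = 16
  bit 3 = 0: r = r^2 mod 37 = 16^2 = 34
  bit 4 = 0: r = r^2 mod 37 = 34^2 = 9
  bit 5 = 0: r = r^2 mod 37 = 9^2 = 7
  -> B = 7
s = B^a = 7^3 mod 37  (bits of 3 = 11)
  bit 0 = 1: r = r^2 * 7 mod 37 = 1^2 * 7 = 1*7 = 7
  bit 1 = 1: r = r^2 * 7 mod 37 = 7^2 * 7 = 12*7 = 10
  -> s = B^a = 10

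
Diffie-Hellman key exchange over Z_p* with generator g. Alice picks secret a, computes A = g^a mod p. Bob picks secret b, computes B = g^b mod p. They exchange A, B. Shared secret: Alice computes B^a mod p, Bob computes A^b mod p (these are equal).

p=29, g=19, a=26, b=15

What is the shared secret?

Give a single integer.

Answer: 9

Derivation:
A = 19^26 mod 29  (bits of 26 = 11010)
  bit 0 = 1: r = r^2 * 19 mod 29 = 1^2 * 19 = 1*19 = 19
  bit 1 = 1: r = r^2 * 19 mod 29 = 19^2 * 19 = 13*19 = 15
  bit 2 = 0: r = r^2 mod 29 = 15^2 = 22
  bit 3 = 1: r = r^2 * 19 mod 29 = 22^2 * 19 = 20*19 = 3
  bit 4 = 0: r = r^2 mod 29 = 3^2 = 9
  -> A = 9
B = 19^15 mod 29  (bits of 15 = 1111)
  bit 0 = 1: r = r^2 * 19 mod 29 = 1^2 * 19 = 1*19 = 19
  bit 1 = 1: r = r^2 * 19 mod 29 = 19^2 * 19 = 13*19 = 15
  bit 2 = 1: r = r^2 * 19 mod 29 = 15^2 * 19 = 22*19 = 12
  bit 3 = 1: r = r^2 * 19 mod 29 = 12^2 * 19 = 28*19 = 10
  -> B = 10
s = B^a = 10^26 mod 29  (bits of 26 = 11010)
  bit 0 = 1: r = r^2 * 10 mod 29 = 1^2 * 10 = 1*10 = 10
  bit 1 = 1: r = r^2 * 10 mod 29 = 10^2 * 10 = 13*10 = 14
  bit 2 = 0: r = r^2 mod 29 = 14^2 = 22
  bit 3 = 1: r = r^2 * 10 mod 29 = 22^2 * 10 = 20*10 = 26
  bit 4 = 0: r = r^2 mod 29 = 26^2 = 9
  -> s = B^a = 9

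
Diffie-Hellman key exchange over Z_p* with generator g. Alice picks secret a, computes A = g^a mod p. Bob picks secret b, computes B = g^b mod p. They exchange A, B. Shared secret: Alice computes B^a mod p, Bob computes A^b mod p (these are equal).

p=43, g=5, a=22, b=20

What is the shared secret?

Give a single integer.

Answer: 17

Derivation:
A = 5^22 mod 43  (bits of 22 = 10110)
  bit 0 = 1: r = r^2 * 5 mod 43 = 1^2 * 5 = 1*5 = 5
  bit 1 = 0: r = r^2 mod 43 = 5^2 = 25
  bit 2 = 1: r = r^2 * 5 mod 43 = 25^2 * 5 = 23*5 = 29
  bit 3 = 1: r = r^2 * 5 mod 43 = 29^2 * 5 = 24*5 = 34
  bit 4 = 0: r = r^2 mod 43 = 34^2 = 38
  -> A = 38
B = 5^20 mod 43  (bits of 20 = 10100)
  bit 0 = 1: r = r^2 * 5 mod 43 = 1^2 * 5 = 1*5 = 5
  bit 1 = 0: r = r^2 mod 43 = 5^2 = 25
  bit 2 = 1: r = r^2 * 5 mod 43 = 25^2 * 5 = 23*5 = 29
  bit 3 = 0: r = r^2 mod 43 = 29^2 = 24
  bit 4 = 0: r = r^2 mod 43 = 24^2 = 17
  -> B = 17
s = B^a = 17^22 mod 43  (bits of 22 = 10110)
  bit 0 = 1: r = r^2 * 17 mod 43 = 1^2 * 17 = 1*17 = 17
  bit 1 = 0: r = r^2 mod 43 = 17^2 = 31
  bit 2 = 1: r = r^2 * 17 mod 43 = 31^2 * 17 = 15*17 = 40
  bit 3 = 1: r = r^2 * 17 mod 43 = 40^2 * 17 = 9*17 = 24
  bit 4 = 0: r = r^2 mod 43 = 24^2 = 17
  -> s = B^a = 17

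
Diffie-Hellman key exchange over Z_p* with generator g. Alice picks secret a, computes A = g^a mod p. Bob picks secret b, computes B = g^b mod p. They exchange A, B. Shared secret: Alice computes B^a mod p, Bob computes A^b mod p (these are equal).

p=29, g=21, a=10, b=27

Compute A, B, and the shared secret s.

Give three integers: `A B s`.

Answer: 4 18 22

Derivation:
A = 21^10 mod 29  (bits of 10 = 1010)
  bit 0 = 1: r = r^2 * 21 mod 29 = 1^2 * 21 = 1*21 = 21
  bit 1 = 0: r = r^2 mod 29 = 21^2 = 6
  bit 2 = 1: r = r^2 * 21 mod 29 = 6^2 * 21 = 7*21 = 2
  bit 3 = 0: r = r^2 mod 29 = 2^2 = 4
  -> A = 4
B = 21^27 mod 29  (bits of 27 = 11011)
  bit 0 = 1: r = r^2 * 21 mod 29 = 1^2 * 21 = 1*21 = 21
  bit 1 = 1: r = r^2 * 21 mod 29 = 21^2 * 21 = 6*21 = 10
  bit 2 = 0: r = r^2 mod 29 = 10^2 = 13
  bit 3 = 1: r = r^2 * 21 mod 29 = 13^2 * 21 = 24*21 = 11
  bit 4 = 1: r = r^2 * 21 mod 29 = 11^2 * 21 = 5*21 = 18
  -> B = 18
s = B^a = 18^10 mod 29  (bits of 10 = 1010)
  bit 0 = 1: r = r^2 * 18 mod 29 = 1^2 * 18 = 1*18 = 18
  bit 1 = 0: r = r^2 mod 29 = 18^2 = 5
  bit 2 = 1: r = r^2 * 18 mod 29 = 5^2 * 18 = 25*18 = 15
  bit 3 = 0: r = r^2 mod 29 = 15^2 = 22
  -> s = B^a = 22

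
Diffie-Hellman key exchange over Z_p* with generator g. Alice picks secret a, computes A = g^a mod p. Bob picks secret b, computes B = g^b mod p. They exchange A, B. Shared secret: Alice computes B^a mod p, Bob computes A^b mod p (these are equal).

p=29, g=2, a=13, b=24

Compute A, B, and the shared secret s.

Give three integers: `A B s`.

A = 2^13 mod 29  (bits of 13 = 1101)
  bit 0 = 1: r = r^2 * 2 mod 29 = 1^2 * 2 = 1*2 = 2
  bit 1 = 1: r = r^2 * 2 mod 29 = 2^2 * 2 = 4*2 = 8
  bit 2 = 0: r = r^2 mod 29 = 8^2 = 6
  bit 3 = 1: r = r^2 * 2 mod 29 = 6^2 * 2 = 7*2 = 14
  -> A = 14
B = 2^24 mod 29  (bits of 24 = 11000)
  bit 0 = 1: r = r^2 * 2 mod 29 = 1^2 * 2 = 1*2 = 2
  bit 1 = 1: r = r^2 * 2 mod 29 = 2^2 * 2 = 4*2 = 8
  bit 2 = 0: r = r^2 mod 29 = 8^2 = 6
  bit 3 = 0: r = r^2 mod 29 = 6^2 = 7
  bit 4 = 0: r = r^2 mod 29 = 7^2 = 20
  -> B = 20
s = B^a = 20^13 mod 29  (bits of 13 = 1101)
  bit 0 = 1: r = r^2 * 20 mod 29 = 1^2 * 20 = 1*20 = 20
  bit 1 = 1: r = r^2 * 20 mod 29 = 20^2 * 20 = 23*20 = 25
  bit 2 = 0: r = r^2 mod 29 = 25^2 = 16
  bit 3 = 1: r = r^2 * 20 mod 29 = 16^2 * 20 = 24*20 = 16
  -> s = B^a = 16

Answer: 14 20 16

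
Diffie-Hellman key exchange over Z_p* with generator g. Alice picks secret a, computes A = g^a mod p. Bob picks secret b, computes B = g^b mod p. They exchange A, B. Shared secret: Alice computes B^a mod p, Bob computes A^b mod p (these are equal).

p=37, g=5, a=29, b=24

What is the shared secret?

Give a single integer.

Answer: 10

Derivation:
A = 5^29 mod 37  (bits of 29 = 11101)
  bit 0 = 1: r = r^2 * 5 mod 37 = 1^2 * 5 = 1*5 = 5
  bit 1 = 1: r = r^2 * 5 mod 37 = 5^2 * 5 = 25*5 = 14
  bit 2 = 1: r = r^2 * 5 mod 37 = 14^2 * 5 = 11*5 = 18
  bit 3 = 0: r = r^2 mod 37 = 18^2 = 28
  bit 4 = 1: r = r^2 * 5 mod 37 = 28^2 * 5 = 7*5 = 35
  -> A = 35
B = 5^24 mod 37  (bits of 24 = 11000)
  bit 0 = 1: r = r^2 * 5 mod 37 = 1^2 * 5 = 1*5 = 5
  bit 1 = 1: r = r^2 * 5 mod 37 = 5^2 * 5 = 25*5 = 14
  bit 2 = 0: r = r^2 mod 37 = 14^2 = 11
  bit 3 = 0: r = r^2 mod 37 = 11^2 = 10
  bit 4 = 0: r = r^2 mod 37 = 10^2 = 26
  -> B = 26
s = B^a = 26^29 mod 37  (bits of 29 = 11101)
  bit 0 = 1: r = r^2 * 26 mod 37 = 1^2 * 26 = 1*26 = 26
  bit 1 = 1: r = r^2 * 26 mod 37 = 26^2 * 26 = 10*26 = 1
  bit 2 = 1: r = r^2 * 26 mod 37 = 1^2 * 26 = 1*26 = 26
  bit 3 = 0: r = r^2 mod 37 = 26^2 = 10
  bit 4 = 1: r = r^2 * 26 mod 37 = 10^2 * 26 = 26*26 = 10
  -> s = B^a = 10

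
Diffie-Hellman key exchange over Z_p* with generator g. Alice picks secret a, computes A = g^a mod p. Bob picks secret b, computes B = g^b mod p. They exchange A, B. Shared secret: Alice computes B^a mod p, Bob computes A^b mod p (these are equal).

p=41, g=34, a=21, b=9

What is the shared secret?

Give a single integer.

Answer: 13

Derivation:
A = 34^21 mod 41  (bits of 21 = 10101)
  bit 0 = 1: r = r^2 * 34 mod 41 = 1^2 * 34 = 1*34 = 34
  bit 1 = 0: r = r^2 mod 41 = 34^2 = 8
  bit 2 = 1: r = r^2 * 34 mod 41 = 8^2 * 34 = 23*34 = 3
  bit 3 = 0: r = r^2 mod 41 = 3^2 = 9
  bit 4 = 1: r = r^2 * 34 mod 41 = 9^2 * 34 = 40*34 = 7
  -> A = 7
B = 34^9 mod 41  (bits of 9 = 1001)
  bit 0 = 1: r = r^2 * 34 mod 41 = 1^2 * 34 = 1*34 = 34
  bit 1 = 0: r = r^2 mod 41 = 34^2 = 8
  bit 2 = 0: r = r^2 mod 41 = 8^2 = 23
  bit 3 = 1: r = r^2 * 34 mod 41 = 23^2 * 34 = 37*34 = 28
  -> B = 28
s = B^a = 28^21 mod 41  (bits of 21 = 10101)
  bit 0 = 1: r = r^2 * 28 mod 41 = 1^2 * 28 = 1*28 = 28
  bit 1 = 0: r = r^2 mod 41 = 28^2 = 5
  bit 2 = 1: r = r^2 * 28 mod 41 = 5^2 * 28 = 25*28 = 3
  bit 3 = 0: r = r^2 mod 41 = 3^2 = 9
  bit 4 = 1: r = r^2 * 28 mod 41 = 9^2 * 28 = 40*28 = 13
  -> s = B^a = 13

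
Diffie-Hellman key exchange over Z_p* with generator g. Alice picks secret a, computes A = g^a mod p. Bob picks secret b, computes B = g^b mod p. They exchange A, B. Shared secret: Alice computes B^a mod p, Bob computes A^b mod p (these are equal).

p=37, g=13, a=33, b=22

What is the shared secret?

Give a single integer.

A = 13^33 mod 37  (bits of 33 = 100001)
  bit 0 = 1: r = r^2 * 13 mod 37 = 1^2 * 13 = 1*13 = 13
  bit 1 = 0: r = r^2 mod 37 = 13^2 = 21
  bit 2 = 0: r = r^2 mod 37 = 21^2 = 34
  bit 3 = 0: r = r^2 mod 37 = 34^2 = 9
  bit 4 = 0: r = r^2 mod 37 = 9^2 = 7
  bit 5 = 1: r = r^2 * 13 mod 37 = 7^2 * 13 = 12*13 = 8
  -> A = 8
B = 13^22 mod 37  (bits of 22 = 10110)
  bit 0 = 1: r = r^2 * 13 mod 37 = 1^2 * 13 = 1*13 = 13
  bit 1 = 0: r = r^2 mod 37 = 13^2 = 21
  bit 2 = 1: r = r^2 * 13 mod 37 = 21^2 * 13 = 34*13 = 35
  bit 3 = 1: r = r^2 * 13 mod 37 = 35^2 * 13 = 4*13 = 15
  bit 4 = 0: r = r^2 mod 37 = 15^2 = 3
  -> B = 3
s = B^a = 3^33 mod 37  (bits of 33 = 100001)
  bit 0 = 1: r = r^2 * 3 mod 37 = 1^2 * 3 = 1*3 = 3
  bit 1 = 0: r = r^2 mod 37 = 3^2 = 9
  bit 2 = 0: r = r^2 mod 37 = 9^2 = 7
  bit 3 = 0: r = r^2 mod 37 = 7^2 = 12
  bit 4 = 0: r = r^2 mod 37 = 12^2 = 33
  bit 5 = 1: r = r^2 * 3 mod 37 = 33^2 * 3 = 16*3 = 11
  -> s = B^a = 11

Answer: 11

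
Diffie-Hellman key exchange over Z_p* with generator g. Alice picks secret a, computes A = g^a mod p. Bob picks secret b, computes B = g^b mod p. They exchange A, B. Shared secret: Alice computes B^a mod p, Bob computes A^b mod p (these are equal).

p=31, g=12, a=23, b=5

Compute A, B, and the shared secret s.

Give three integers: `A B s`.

A = 12^23 mod 31  (bits of 23 = 10111)
  bit 0 = 1: r = r^2 * 12 mod 31 = 1^2 * 12 = 1*12 = 12
  bit 1 = 0: r = r^2 mod 31 = 12^2 = 20
  bit 2 = 1: r = r^2 * 12 mod 31 = 20^2 * 12 = 28*12 = 26
  bit 3 = 1: r = r^2 * 12 mod 31 = 26^2 * 12 = 25*12 = 21
  bit 4 = 1: r = r^2 * 12 mod 31 = 21^2 * 12 = 7*12 = 22
  -> A = 22
B = 12^5 mod 31  (bits of 5 = 101)
  bit 0 = 1: r = r^2 * 12 mod 31 = 1^2 * 12 = 1*12 = 12
  bit 1 = 0: r = r^2 mod 31 = 12^2 = 20
  bit 2 = 1: r = r^2 * 12 mod 31 = 20^2 * 12 = 28*12 = 26
  -> B = 26
s = B^a = 26^23 mod 31  (bits of 23 = 10111)
  bit 0 = 1: r = r^2 * 26 mod 31 = 1^2 * 26 = 1*26 = 26
  bit 1 = 0: r = r^2 mod 31 = 26^2 = 25
  bit 2 = 1: r = r^2 * 26 mod 31 = 25^2 * 26 = 5*26 = 6
  bit 3 = 1: r = r^2 * 26 mod 31 = 6^2 * 26 = 5*26 = 6
  bit 4 = 1: r = r^2 * 26 mod 31 = 6^2 * 26 = 5*26 = 6
  -> s = B^a = 6

Answer: 22 26 6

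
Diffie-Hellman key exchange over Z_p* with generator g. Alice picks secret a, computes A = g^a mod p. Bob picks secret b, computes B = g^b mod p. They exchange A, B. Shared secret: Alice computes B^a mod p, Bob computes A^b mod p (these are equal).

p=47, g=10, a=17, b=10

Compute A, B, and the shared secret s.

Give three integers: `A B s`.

A = 10^17 mod 47  (bits of 17 = 10001)
  bit 0 = 1: r = r^2 * 10 mod 47 = 1^2 * 10 = 1*10 = 10
  bit 1 = 0: r = r^2 mod 47 = 10^2 = 6
  bit 2 = 0: r = r^2 mod 47 = 6^2 = 36
  bit 3 = 0: r = r^2 mod 47 = 36^2 = 27
  bit 4 = 1: r = r^2 * 10 mod 47 = 27^2 * 10 = 24*10 = 5
  -> A = 5
B = 10^10 mod 47  (bits of 10 = 1010)
  bit 0 = 1: r = r^2 * 10 mod 47 = 1^2 * 10 = 1*10 = 10
  bit 1 = 0: r = r^2 mod 47 = 10^2 = 6
  bit 2 = 1: r = r^2 * 10 mod 47 = 6^2 * 10 = 36*10 = 31
  bit 3 = 0: r = r^2 mod 47 = 31^2 = 21
  -> B = 21
s = B^a = 21^17 mod 47  (bits of 17 = 10001)
  bit 0 = 1: r = r^2 * 21 mod 47 = 1^2 * 21 = 1*21 = 21
  bit 1 = 0: r = r^2 mod 47 = 21^2 = 18
  bit 2 = 0: r = r^2 mod 47 = 18^2 = 42
  bit 3 = 0: r = r^2 mod 47 = 42^2 = 25
  bit 4 = 1: r = r^2 * 21 mod 47 = 25^2 * 21 = 14*21 = 12
  -> s = B^a = 12

Answer: 5 21 12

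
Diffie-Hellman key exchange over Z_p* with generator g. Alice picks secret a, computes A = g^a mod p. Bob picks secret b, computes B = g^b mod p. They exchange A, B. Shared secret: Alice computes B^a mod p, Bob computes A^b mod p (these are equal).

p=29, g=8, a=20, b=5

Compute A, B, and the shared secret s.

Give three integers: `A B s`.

Answer: 16 27 23

Derivation:
A = 8^20 mod 29  (bits of 20 = 10100)
  bit 0 = 1: r = r^2 * 8 mod 29 = 1^2 * 8 = 1*8 = 8
  bit 1 = 0: r = r^2 mod 29 = 8^2 = 6
  bit 2 = 1: r = r^2 * 8 mod 29 = 6^2 * 8 = 7*8 = 27
  bit 3 = 0: r = r^2 mod 29 = 27^2 = 4
  bit 4 = 0: r = r^2 mod 29 = 4^2 = 16
  -> A = 16
B = 8^5 mod 29  (bits of 5 = 101)
  bit 0 = 1: r = r^2 * 8 mod 29 = 1^2 * 8 = 1*8 = 8
  bit 1 = 0: r = r^2 mod 29 = 8^2 = 6
  bit 2 = 1: r = r^2 * 8 mod 29 = 6^2 * 8 = 7*8 = 27
  -> B = 27
s = B^a = 27^20 mod 29  (bits of 20 = 10100)
  bit 0 = 1: r = r^2 * 27 mod 29 = 1^2 * 27 = 1*27 = 27
  bit 1 = 0: r = r^2 mod 29 = 27^2 = 4
  bit 2 = 1: r = r^2 * 27 mod 29 = 4^2 * 27 = 16*27 = 26
  bit 3 = 0: r = r^2 mod 29 = 26^2 = 9
  bit 4 = 0: r = r^2 mod 29 = 9^2 = 23
  -> s = B^a = 23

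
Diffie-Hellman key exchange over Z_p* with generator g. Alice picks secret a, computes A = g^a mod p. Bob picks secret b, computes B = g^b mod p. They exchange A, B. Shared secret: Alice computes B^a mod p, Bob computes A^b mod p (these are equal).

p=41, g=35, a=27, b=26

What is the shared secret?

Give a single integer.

A = 35^27 mod 41  (bits of 27 = 11011)
  bit 0 = 1: r = r^2 * 35 mod 41 = 1^2 * 35 = 1*35 = 35
  bit 1 = 1: r = r^2 * 35 mod 41 = 35^2 * 35 = 36*35 = 30
  bit 2 = 0: r = r^2 mod 41 = 30^2 = 39
  bit 3 = 1: r = r^2 * 35 mod 41 = 39^2 * 35 = 4*35 = 17
  bit 4 = 1: r = r^2 * 35 mod 41 = 17^2 * 35 = 2*35 = 29
  -> A = 29
B = 35^26 mod 41  (bits of 26 = 11010)
  bit 0 = 1: r = r^2 * 35 mod 41 = 1^2 * 35 = 1*35 = 35
  bit 1 = 1: r = r^2 * 35 mod 41 = 35^2 * 35 = 36*35 = 30
  bit 2 = 0: r = r^2 mod 41 = 30^2 = 39
  bit 3 = 1: r = r^2 * 35 mod 41 = 39^2 * 35 = 4*35 = 17
  bit 4 = 0: r = r^2 mod 41 = 17^2 = 2
  -> B = 2
s = B^a = 2^27 mod 41  (bits of 27 = 11011)
  bit 0 = 1: r = r^2 * 2 mod 41 = 1^2 * 2 = 1*2 = 2
  bit 1 = 1: r = r^2 * 2 mod 41 = 2^2 * 2 = 4*2 = 8
  bit 2 = 0: r = r^2 mod 41 = 8^2 = 23
  bit 3 = 1: r = r^2 * 2 mod 41 = 23^2 * 2 = 37*2 = 33
  bit 4 = 1: r = r^2 * 2 mod 41 = 33^2 * 2 = 23*2 = 5
  -> s = B^a = 5

Answer: 5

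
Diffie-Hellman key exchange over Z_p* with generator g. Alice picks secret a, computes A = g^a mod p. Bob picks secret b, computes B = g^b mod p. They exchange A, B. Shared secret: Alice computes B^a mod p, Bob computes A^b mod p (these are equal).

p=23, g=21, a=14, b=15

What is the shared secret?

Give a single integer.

Answer: 2

Derivation:
A = 21^14 mod 23  (bits of 14 = 1110)
  bit 0 = 1: r = r^2 * 21 mod 23 = 1^2 * 21 = 1*21 = 21
  bit 1 = 1: r = r^2 * 21 mod 23 = 21^2 * 21 = 4*21 = 15
  bit 2 = 1: r = r^2 * 21 mod 23 = 15^2 * 21 = 18*21 = 10
  bit 3 = 0: r = r^2 mod 23 = 10^2 = 8
  -> A = 8
B = 21^15 mod 23  (bits of 15 = 1111)
  bit 0 = 1: r = r^2 * 21 mod 23 = 1^2 * 21 = 1*21 = 21
  bit 1 = 1: r = r^2 * 21 mod 23 = 21^2 * 21 = 4*21 = 15
  bit 2 = 1: r = r^2 * 21 mod 23 = 15^2 * 21 = 18*21 = 10
  bit 3 = 1: r = r^2 * 21 mod 23 = 10^2 * 21 = 8*21 = 7
  -> B = 7
s = B^a = 7^14 mod 23  (bits of 14 = 1110)
  bit 0 = 1: r = r^2 * 7 mod 23 = 1^2 * 7 = 1*7 = 7
  bit 1 = 1: r = r^2 * 7 mod 23 = 7^2 * 7 = 3*7 = 21
  bit 2 = 1: r = r^2 * 7 mod 23 = 21^2 * 7 = 4*7 = 5
  bit 3 = 0: r = r^2 mod 23 = 5^2 = 2
  -> s = B^a = 2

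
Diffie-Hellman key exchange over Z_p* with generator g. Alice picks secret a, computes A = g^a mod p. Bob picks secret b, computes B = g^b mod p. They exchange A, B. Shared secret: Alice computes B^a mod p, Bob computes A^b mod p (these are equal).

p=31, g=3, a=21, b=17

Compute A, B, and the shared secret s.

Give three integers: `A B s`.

Answer: 15 22 23

Derivation:
A = 3^21 mod 31  (bits of 21 = 10101)
  bit 0 = 1: r = r^2 * 3 mod 31 = 1^2 * 3 = 1*3 = 3
  bit 1 = 0: r = r^2 mod 31 = 3^2 = 9
  bit 2 = 1: r = r^2 * 3 mod 31 = 9^2 * 3 = 19*3 = 26
  bit 3 = 0: r = r^2 mod 31 = 26^2 = 25
  bit 4 = 1: r = r^2 * 3 mod 31 = 25^2 * 3 = 5*3 = 15
  -> A = 15
B = 3^17 mod 31  (bits of 17 = 10001)
  bit 0 = 1: r = r^2 * 3 mod 31 = 1^2 * 3 = 1*3 = 3
  bit 1 = 0: r = r^2 mod 31 = 3^2 = 9
  bit 2 = 0: r = r^2 mod 31 = 9^2 = 19
  bit 3 = 0: r = r^2 mod 31 = 19^2 = 20
  bit 4 = 1: r = r^2 * 3 mod 31 = 20^2 * 3 = 28*3 = 22
  -> B = 22
s = B^a = 22^21 mod 31  (bits of 21 = 10101)
  bit 0 = 1: r = r^2 * 22 mod 31 = 1^2 * 22 = 1*22 = 22
  bit 1 = 0: r = r^2 mod 31 = 22^2 = 19
  bit 2 = 1: r = r^2 * 22 mod 31 = 19^2 * 22 = 20*22 = 6
  bit 3 = 0: r = r^2 mod 31 = 6^2 = 5
  bit 4 = 1: r = r^2 * 22 mod 31 = 5^2 * 22 = 25*22 = 23
  -> s = B^a = 23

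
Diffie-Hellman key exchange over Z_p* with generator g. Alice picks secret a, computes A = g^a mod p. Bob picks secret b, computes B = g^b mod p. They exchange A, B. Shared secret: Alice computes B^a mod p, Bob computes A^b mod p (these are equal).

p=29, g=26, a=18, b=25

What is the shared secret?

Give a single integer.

Answer: 9

Derivation:
A = 26^18 mod 29  (bits of 18 = 10010)
  bit 0 = 1: r = r^2 * 26 mod 29 = 1^2 * 26 = 1*26 = 26
  bit 1 = 0: r = r^2 mod 29 = 26^2 = 9
  bit 2 = 0: r = r^2 mod 29 = 9^2 = 23
  bit 3 = 1: r = r^2 * 26 mod 29 = 23^2 * 26 = 7*26 = 8
  bit 4 = 0: r = r^2 mod 29 = 8^2 = 6
  -> A = 6
B = 26^25 mod 29  (bits of 25 = 11001)
  bit 0 = 1: r = r^2 * 26 mod 29 = 1^2 * 26 = 1*26 = 26
  bit 1 = 1: r = r^2 * 26 mod 29 = 26^2 * 26 = 9*26 = 2
  bit 2 = 0: r = r^2 mod 29 = 2^2 = 4
  bit 3 = 0: r = r^2 mod 29 = 4^2 = 16
  bit 4 = 1: r = r^2 * 26 mod 29 = 16^2 * 26 = 24*26 = 15
  -> B = 15
s = B^a = 15^18 mod 29  (bits of 18 = 10010)
  bit 0 = 1: r = r^2 * 15 mod 29 = 1^2 * 15 = 1*15 = 15
  bit 1 = 0: r = r^2 mod 29 = 15^2 = 22
  bit 2 = 0: r = r^2 mod 29 = 22^2 = 20
  bit 3 = 1: r = r^2 * 15 mod 29 = 20^2 * 15 = 23*15 = 26
  bit 4 = 0: r = r^2 mod 29 = 26^2 = 9
  -> s = B^a = 9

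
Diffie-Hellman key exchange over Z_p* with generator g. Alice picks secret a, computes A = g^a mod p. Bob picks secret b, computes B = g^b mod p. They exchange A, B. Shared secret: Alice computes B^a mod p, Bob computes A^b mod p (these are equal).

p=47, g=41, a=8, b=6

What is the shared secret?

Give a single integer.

A = 41^8 mod 47  (bits of 8 = 1000)
  bit 0 = 1: r = r^2 * 41 mod 47 = 1^2 * 41 = 1*41 = 41
  bit 1 = 0: r = r^2 mod 47 = 41^2 = 36
  bit 2 = 0: r = r^2 mod 47 = 36^2 = 27
  bit 3 = 0: r = r^2 mod 47 = 27^2 = 24
  -> A = 24
B = 41^6 mod 47  (bits of 6 = 110)
  bit 0 = 1: r = r^2 * 41 mod 47 = 1^2 * 41 = 1*41 = 41
  bit 1 = 1: r = r^2 * 41 mod 47 = 41^2 * 41 = 36*41 = 19
  bit 2 = 0: r = r^2 mod 47 = 19^2 = 32
  -> B = 32
s = B^a = 32^8 mod 47  (bits of 8 = 1000)
  bit 0 = 1: r = r^2 * 32 mod 47 = 1^2 * 32 = 1*32 = 32
  bit 1 = 0: r = r^2 mod 47 = 32^2 = 37
  bit 2 = 0: r = r^2 mod 47 = 37^2 = 6
  bit 3 = 0: r = r^2 mod 47 = 6^2 = 36
  -> s = B^a = 36

Answer: 36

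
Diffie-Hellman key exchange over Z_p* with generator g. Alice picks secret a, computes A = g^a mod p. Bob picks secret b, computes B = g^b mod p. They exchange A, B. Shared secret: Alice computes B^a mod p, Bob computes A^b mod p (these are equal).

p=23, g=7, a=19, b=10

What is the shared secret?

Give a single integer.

A = 7^19 mod 23  (bits of 19 = 10011)
  bit 0 = 1: r = r^2 * 7 mod 23 = 1^2 * 7 = 1*7 = 7
  bit 1 = 0: r = r^2 mod 23 = 7^2 = 3
  bit 2 = 0: r = r^2 mod 23 = 3^2 = 9
  bit 3 = 1: r = r^2 * 7 mod 23 = 9^2 * 7 = 12*7 = 15
  bit 4 = 1: r = r^2 * 7 mod 23 = 15^2 * 7 = 18*7 = 11
  -> A = 11
B = 7^10 mod 23  (bits of 10 = 1010)
  bit 0 = 1: r = r^2 * 7 mod 23 = 1^2 * 7 = 1*7 = 7
  bit 1 = 0: r = r^2 mod 23 = 7^2 = 3
  bit 2 = 1: r = r^2 * 7 mod 23 = 3^2 * 7 = 9*7 = 17
  bit 3 = 0: r = r^2 mod 23 = 17^2 = 13
  -> B = 13
s = B^a = 13^19 mod 23  (bits of 19 = 10011)
  bit 0 = 1: r = r^2 * 13 mod 23 = 1^2 * 13 = 1*13 = 13
  bit 1 = 0: r = r^2 mod 23 = 13^2 = 8
  bit 2 = 0: r = r^2 mod 23 = 8^2 = 18
  bit 3 = 1: r = r^2 * 13 mod 23 = 18^2 * 13 = 2*13 = 3
  bit 4 = 1: r = r^2 * 13 mod 23 = 3^2 * 13 = 9*13 = 2
  -> s = B^a = 2

Answer: 2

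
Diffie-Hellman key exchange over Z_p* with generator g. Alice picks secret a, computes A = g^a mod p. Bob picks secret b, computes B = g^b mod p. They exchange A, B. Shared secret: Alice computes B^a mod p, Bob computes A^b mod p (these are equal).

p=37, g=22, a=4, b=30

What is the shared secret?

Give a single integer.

A = 22^4 mod 37  (bits of 4 = 100)
  bit 0 = 1: r = r^2 * 22 mod 37 = 1^2 * 22 = 1*22 = 22
  bit 1 = 0: r = r^2 mod 37 = 22^2 = 3
  bit 2 = 0: r = r^2 mod 37 = 3^2 = 9
  -> A = 9
B = 22^30 mod 37  (bits of 30 = 11110)
  bit 0 = 1: r = r^2 * 22 mod 37 = 1^2 * 22 = 1*22 = 22
  bit 1 = 1: r = r^2 * 22 mod 37 = 22^2 * 22 = 3*22 = 29
  bit 2 = 1: r = r^2 * 22 mod 37 = 29^2 * 22 = 27*22 = 2
  bit 3 = 1: r = r^2 * 22 mod 37 = 2^2 * 22 = 4*22 = 14
  bit 4 = 0: r = r^2 mod 37 = 14^2 = 11
  -> B = 11
s = B^a = 11^4 mod 37  (bits of 4 = 100)
  bit 0 = 1: r = r^2 * 11 mod 37 = 1^2 * 11 = 1*11 = 11
  bit 1 = 0: r = r^2 mod 37 = 11^2 = 10
  bit 2 = 0: r = r^2 mod 37 = 10^2 = 26
  -> s = B^a = 26

Answer: 26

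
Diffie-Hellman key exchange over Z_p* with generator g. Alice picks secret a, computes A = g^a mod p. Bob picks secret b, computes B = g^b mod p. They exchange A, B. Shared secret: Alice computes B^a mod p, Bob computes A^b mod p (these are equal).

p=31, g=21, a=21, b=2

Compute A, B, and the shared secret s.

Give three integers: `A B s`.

A = 21^21 mod 31  (bits of 21 = 10101)
  bit 0 = 1: r = r^2 * 21 mod 31 = 1^2 * 21 = 1*21 = 21
  bit 1 = 0: r = r^2 mod 31 = 21^2 = 7
  bit 2 = 1: r = r^2 * 21 mod 31 = 7^2 * 21 = 18*21 = 6
  bit 3 = 0: r = r^2 mod 31 = 6^2 = 5
  bit 4 = 1: r = r^2 * 21 mod 31 = 5^2 * 21 = 25*21 = 29
  -> A = 29
B = 21^2 mod 31  (bits of 2 = 10)
  bit 0 = 1: r = r^2 * 21 mod 31 = 1^2 * 21 = 1*21 = 21
  bit 1 = 0: r = r^2 mod 31 = 21^2 = 7
  -> B = 7
s = B^a = 7^21 mod 31  (bits of 21 = 10101)
  bit 0 = 1: r = r^2 * 7 mod 31 = 1^2 * 7 = 1*7 = 7
  bit 1 = 0: r = r^2 mod 31 = 7^2 = 18
  bit 2 = 1: r = r^2 * 7 mod 31 = 18^2 * 7 = 14*7 = 5
  bit 3 = 0: r = r^2 mod 31 = 5^2 = 25
  bit 4 = 1: r = r^2 * 7 mod 31 = 25^2 * 7 = 5*7 = 4
  -> s = B^a = 4

Answer: 29 7 4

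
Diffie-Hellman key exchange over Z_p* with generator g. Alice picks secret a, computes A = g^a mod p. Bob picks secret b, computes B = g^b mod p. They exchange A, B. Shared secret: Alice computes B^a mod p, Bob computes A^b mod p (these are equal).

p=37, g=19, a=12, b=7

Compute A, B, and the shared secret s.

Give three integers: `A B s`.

Answer: 10 24 10

Derivation:
A = 19^12 mod 37  (bits of 12 = 1100)
  bit 0 = 1: r = r^2 * 19 mod 37 = 1^2 * 19 = 1*19 = 19
  bit 1 = 1: r = r^2 * 19 mod 37 = 19^2 * 19 = 28*19 = 14
  bit 2 = 0: r = r^2 mod 37 = 14^2 = 11
  bit 3 = 0: r = r^2 mod 37 = 11^2 = 10
  -> A = 10
B = 19^7 mod 37  (bits of 7 = 111)
  bit 0 = 1: r = r^2 * 19 mod 37 = 1^2 * 19 = 1*19 = 19
  bit 1 = 1: r = r^2 * 19 mod 37 = 19^2 * 19 = 28*19 = 14
  bit 2 = 1: r = r^2 * 19 mod 37 = 14^2 * 19 = 11*19 = 24
  -> B = 24
s = B^a = 24^12 mod 37  (bits of 12 = 1100)
  bit 0 = 1: r = r^2 * 24 mod 37 = 1^2 * 24 = 1*24 = 24
  bit 1 = 1: r = r^2 * 24 mod 37 = 24^2 * 24 = 21*24 = 23
  bit 2 = 0: r = r^2 mod 37 = 23^2 = 11
  bit 3 = 0: r = r^2 mod 37 = 11^2 = 10
  -> s = B^a = 10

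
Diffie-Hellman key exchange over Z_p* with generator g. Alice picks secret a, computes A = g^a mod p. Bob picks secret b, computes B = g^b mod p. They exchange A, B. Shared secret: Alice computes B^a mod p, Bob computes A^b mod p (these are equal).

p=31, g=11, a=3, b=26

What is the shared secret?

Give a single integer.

A = 11^3 mod 31  (bits of 3 = 11)
  bit 0 = 1: r = r^2 * 11 mod 31 = 1^2 * 11 = 1*11 = 11
  bit 1 = 1: r = r^2 * 11 mod 31 = 11^2 * 11 = 28*11 = 29
  -> A = 29
B = 11^26 mod 31  (bits of 26 = 11010)
  bit 0 = 1: r = r^2 * 11 mod 31 = 1^2 * 11 = 1*11 = 11
  bit 1 = 1: r = r^2 * 11 mod 31 = 11^2 * 11 = 28*11 = 29
  bit 2 = 0: r = r^2 mod 31 = 29^2 = 4
  bit 3 = 1: r = r^2 * 11 mod 31 = 4^2 * 11 = 16*11 = 21
  bit 4 = 0: r = r^2 mod 31 = 21^2 = 7
  -> B = 7
s = B^a = 7^3 mod 31  (bits of 3 = 11)
  bit 0 = 1: r = r^2 * 7 mod 31 = 1^2 * 7 = 1*7 = 7
  bit 1 = 1: r = r^2 * 7 mod 31 = 7^2 * 7 = 18*7 = 2
  -> s = B^a = 2

Answer: 2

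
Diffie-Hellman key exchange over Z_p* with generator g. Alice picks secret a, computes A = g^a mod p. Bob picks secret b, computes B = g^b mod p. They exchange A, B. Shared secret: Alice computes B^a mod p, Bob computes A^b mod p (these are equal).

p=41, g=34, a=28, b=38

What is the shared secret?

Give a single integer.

A = 34^28 mod 41  (bits of 28 = 11100)
  bit 0 = 1: r = r^2 * 34 mod 41 = 1^2 * 34 = 1*34 = 34
  bit 1 = 1: r = r^2 * 34 mod 41 = 34^2 * 34 = 8*34 = 26
  bit 2 = 1: r = r^2 * 34 mod 41 = 26^2 * 34 = 20*34 = 24
  bit 3 = 0: r = r^2 mod 41 = 24^2 = 2
  bit 4 = 0: r = r^2 mod 41 = 2^2 = 4
  -> A = 4
B = 34^38 mod 41  (bits of 38 = 100110)
  bit 0 = 1: r = r^2 * 34 mod 41 = 1^2 * 34 = 1*34 = 34
  bit 1 = 0: r = r^2 mod 41 = 34^2 = 8
  bit 2 = 0: r = r^2 mod 41 = 8^2 = 23
  bit 3 = 1: r = r^2 * 34 mod 41 = 23^2 * 34 = 37*34 = 28
  bit 4 = 1: r = r^2 * 34 mod 41 = 28^2 * 34 = 5*34 = 6
  bit 5 = 0: r = r^2 mod 41 = 6^2 = 36
  -> B = 36
s = B^a = 36^28 mod 41  (bits of 28 = 11100)
  bit 0 = 1: r = r^2 * 36 mod 41 = 1^2 * 36 = 1*36 = 36
  bit 1 = 1: r = r^2 * 36 mod 41 = 36^2 * 36 = 25*36 = 39
  bit 2 = 1: r = r^2 * 36 mod 41 = 39^2 * 36 = 4*36 = 21
  bit 3 = 0: r = r^2 mod 41 = 21^2 = 31
  bit 4 = 0: r = r^2 mod 41 = 31^2 = 18
  -> s = B^a = 18

Answer: 18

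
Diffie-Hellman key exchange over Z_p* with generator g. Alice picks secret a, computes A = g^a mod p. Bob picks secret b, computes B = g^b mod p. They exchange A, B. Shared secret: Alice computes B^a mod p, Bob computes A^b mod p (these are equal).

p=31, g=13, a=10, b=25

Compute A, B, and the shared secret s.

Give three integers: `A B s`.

A = 13^10 mod 31  (bits of 10 = 1010)
  bit 0 = 1: r = r^2 * 13 mod 31 = 1^2 * 13 = 1*13 = 13
  bit 1 = 0: r = r^2 mod 31 = 13^2 = 14
  bit 2 = 1: r = r^2 * 13 mod 31 = 14^2 * 13 = 10*13 = 6
  bit 3 = 0: r = r^2 mod 31 = 6^2 = 5
  -> A = 5
B = 13^25 mod 31  (bits of 25 = 11001)
  bit 0 = 1: r = r^2 * 13 mod 31 = 1^2 * 13 = 1*13 = 13
  bit 1 = 1: r = r^2 * 13 mod 31 = 13^2 * 13 = 14*13 = 27
  bit 2 = 0: r = r^2 mod 31 = 27^2 = 16
  bit 3 = 0: r = r^2 mod 31 = 16^2 = 8
  bit 4 = 1: r = r^2 * 13 mod 31 = 8^2 * 13 = 2*13 = 26
  -> B = 26
s = B^a = 26^10 mod 31  (bits of 10 = 1010)
  bit 0 = 1: r = r^2 * 26 mod 31 = 1^2 * 26 = 1*26 = 26
  bit 1 = 0: r = r^2 mod 31 = 26^2 = 25
  bit 2 = 1: r = r^2 * 26 mod 31 = 25^2 * 26 = 5*26 = 6
  bit 3 = 0: r = r^2 mod 31 = 6^2 = 5
  -> s = B^a = 5

Answer: 5 26 5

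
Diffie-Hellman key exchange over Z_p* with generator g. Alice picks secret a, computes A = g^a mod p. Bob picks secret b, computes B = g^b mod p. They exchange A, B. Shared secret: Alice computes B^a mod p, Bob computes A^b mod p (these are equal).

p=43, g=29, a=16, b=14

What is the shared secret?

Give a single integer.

Answer: 6

Derivation:
A = 29^16 mod 43  (bits of 16 = 10000)
  bit 0 = 1: r = r^2 * 29 mod 43 = 1^2 * 29 = 1*29 = 29
  bit 1 = 0: r = r^2 mod 43 = 29^2 = 24
  bit 2 = 0: r = r^2 mod 43 = 24^2 = 17
  bit 3 = 0: r = r^2 mod 43 = 17^2 = 31
  bit 4 = 0: r = r^2 mod 43 = 31^2 = 15
  -> A = 15
B = 29^14 mod 43  (bits of 14 = 1110)
  bit 0 = 1: r = r^2 * 29 mod 43 = 1^2 * 29 = 1*29 = 29
  bit 1 = 1: r = r^2 * 29 mod 43 = 29^2 * 29 = 24*29 = 8
  bit 2 = 1: r = r^2 * 29 mod 43 = 8^2 * 29 = 21*29 = 7
  bit 3 = 0: r = r^2 mod 43 = 7^2 = 6
  -> B = 6
s = B^a = 6^16 mod 43  (bits of 16 = 10000)
  bit 0 = 1: r = r^2 * 6 mod 43 = 1^2 * 6 = 1*6 = 6
  bit 1 = 0: r = r^2 mod 43 = 6^2 = 36
  bit 2 = 0: r = r^2 mod 43 = 36^2 = 6
  bit 3 = 0: r = r^2 mod 43 = 6^2 = 36
  bit 4 = 0: r = r^2 mod 43 = 36^2 = 6
  -> s = B^a = 6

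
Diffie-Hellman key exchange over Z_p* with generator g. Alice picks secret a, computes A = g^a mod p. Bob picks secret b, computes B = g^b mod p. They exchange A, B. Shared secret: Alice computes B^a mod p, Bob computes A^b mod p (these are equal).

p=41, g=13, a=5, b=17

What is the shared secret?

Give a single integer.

A = 13^5 mod 41  (bits of 5 = 101)
  bit 0 = 1: r = r^2 * 13 mod 41 = 1^2 * 13 = 1*13 = 13
  bit 1 = 0: r = r^2 mod 41 = 13^2 = 5
  bit 2 = 1: r = r^2 * 13 mod 41 = 5^2 * 13 = 25*13 = 38
  -> A = 38
B = 13^17 mod 41  (bits of 17 = 10001)
  bit 0 = 1: r = r^2 * 13 mod 41 = 1^2 * 13 = 1*13 = 13
  bit 1 = 0: r = r^2 mod 41 = 13^2 = 5
  bit 2 = 0: r = r^2 mod 41 = 5^2 = 25
  bit 3 = 0: r = r^2 mod 41 = 25^2 = 10
  bit 4 = 1: r = r^2 * 13 mod 41 = 10^2 * 13 = 18*13 = 29
  -> B = 29
s = B^a = 29^5 mod 41  (bits of 5 = 101)
  bit 0 = 1: r = r^2 * 29 mod 41 = 1^2 * 29 = 1*29 = 29
  bit 1 = 0: r = r^2 mod 41 = 29^2 = 21
  bit 2 = 1: r = r^2 * 29 mod 41 = 21^2 * 29 = 31*29 = 38
  -> s = B^a = 38

Answer: 38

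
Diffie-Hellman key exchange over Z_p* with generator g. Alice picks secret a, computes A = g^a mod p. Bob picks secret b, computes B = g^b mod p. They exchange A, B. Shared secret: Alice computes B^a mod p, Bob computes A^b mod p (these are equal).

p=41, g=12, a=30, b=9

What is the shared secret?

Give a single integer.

A = 12^30 mod 41  (bits of 30 = 11110)
  bit 0 = 1: r = r^2 * 12 mod 41 = 1^2 * 12 = 1*12 = 12
  bit 1 = 1: r = r^2 * 12 mod 41 = 12^2 * 12 = 21*12 = 6
  bit 2 = 1: r = r^2 * 12 mod 41 = 6^2 * 12 = 36*12 = 22
  bit 3 = 1: r = r^2 * 12 mod 41 = 22^2 * 12 = 33*12 = 27
  bit 4 = 0: r = r^2 mod 41 = 27^2 = 32
  -> A = 32
B = 12^9 mod 41  (bits of 9 = 1001)
  bit 0 = 1: r = r^2 * 12 mod 41 = 1^2 * 12 = 1*12 = 12
  bit 1 = 0: r = r^2 mod 41 = 12^2 = 21
  bit 2 = 0: r = r^2 mod 41 = 21^2 = 31
  bit 3 = 1: r = r^2 * 12 mod 41 = 31^2 * 12 = 18*12 = 11
  -> B = 11
s = B^a = 11^30 mod 41  (bits of 30 = 11110)
  bit 0 = 1: r = r^2 * 11 mod 41 = 1^2 * 11 = 1*11 = 11
  bit 1 = 1: r = r^2 * 11 mod 41 = 11^2 * 11 = 39*11 = 19
  bit 2 = 1: r = r^2 * 11 mod 41 = 19^2 * 11 = 33*11 = 35
  bit 3 = 1: r = r^2 * 11 mod 41 = 35^2 * 11 = 36*11 = 27
  bit 4 = 0: r = r^2 mod 41 = 27^2 = 32
  -> s = B^a = 32

Answer: 32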